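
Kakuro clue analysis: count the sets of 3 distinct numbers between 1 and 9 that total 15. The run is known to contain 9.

3 distinct digits from 1–9 sum between 6 and 24.
Keeping only sets containing 9.
Enumerating: {1,5,9}, {2,4,9}.

2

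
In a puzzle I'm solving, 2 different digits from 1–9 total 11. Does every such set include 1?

No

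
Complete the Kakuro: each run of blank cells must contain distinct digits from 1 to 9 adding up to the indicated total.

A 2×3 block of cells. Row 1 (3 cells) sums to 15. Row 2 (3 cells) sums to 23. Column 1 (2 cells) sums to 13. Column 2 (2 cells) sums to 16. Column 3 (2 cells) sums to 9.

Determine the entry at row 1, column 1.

23 in 3 cells must be {6,8,9}; 16 in 2 cells must be {7,9}.
The 23 across and the 16 down share only 9, so (2,2) = 9.
(1,2) = 16 − 9 = 7 completes the 16 down.
Nothing is forced directly, so branch on (2,1), whose candidates are 6 or 8. If (2,1) = 6: then (1,1) would have to be in {2,3,5,6} for the 15 across but in {7} for the 13 down — contradiction. So (2,1) = 8.
(1,1) = 13 − 8 = 5 completes the 13 down.
(1,3) = 15 − 12 = 3 completes the 15 across.
(2,3) = 23 − 17 = 6 completes the 23 across.

5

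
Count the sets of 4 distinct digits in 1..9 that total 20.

12

4 distinct digits from 1–9 sum between 10 and 30.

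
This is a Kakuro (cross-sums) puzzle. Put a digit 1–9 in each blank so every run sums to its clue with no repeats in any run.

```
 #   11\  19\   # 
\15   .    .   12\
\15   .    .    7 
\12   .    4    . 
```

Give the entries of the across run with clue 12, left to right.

R2C2 = 6: the only remaining digit allowed by both the 15 across and the 19 down.
R3C3 = 12 − 7 = 5 completes the 12 down.
R1C2 = 19 − 10 = 9 completes the 19 down.
R2C1 = 15 − 13 = 2 completes the 15 across.
R3C1 = 12 − 9 = 3 completes the 12 across.
R1C1 = 15 − 9 = 6 completes the 15 across.

3, 4, 5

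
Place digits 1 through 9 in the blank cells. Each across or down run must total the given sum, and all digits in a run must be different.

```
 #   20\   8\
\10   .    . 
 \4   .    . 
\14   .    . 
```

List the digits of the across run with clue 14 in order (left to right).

9 5

4 in 2 cells must be {1,3}.
The 4 across and the 20 down share only 3, so R2C1 = 3.
R2C2 = 4 − 3 = 1 completes the 4 across.
Given what's placed, R3C2 must be 5 to fit the 14 across and 8 down.
R1C2 = 8 − 6 = 2 completes the 8 down.
R3C1 = 14 − 5 = 9 completes the 14 across.
R1C1 = 10 − 2 = 8 completes the 10 across.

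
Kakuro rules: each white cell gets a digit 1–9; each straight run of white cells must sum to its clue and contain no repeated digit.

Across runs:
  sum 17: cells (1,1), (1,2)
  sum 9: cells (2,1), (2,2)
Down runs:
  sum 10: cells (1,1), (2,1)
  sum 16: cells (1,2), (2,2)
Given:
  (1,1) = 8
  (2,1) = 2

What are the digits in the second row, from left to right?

17 in 2 cells must be {8,9}; 16 in 2 cells must be {7,9}.
(1,2) = 17 − 8 = 9 completes the 17 across.
(2,2) = 9 − 2 = 7 completes the 9 across.

2, 7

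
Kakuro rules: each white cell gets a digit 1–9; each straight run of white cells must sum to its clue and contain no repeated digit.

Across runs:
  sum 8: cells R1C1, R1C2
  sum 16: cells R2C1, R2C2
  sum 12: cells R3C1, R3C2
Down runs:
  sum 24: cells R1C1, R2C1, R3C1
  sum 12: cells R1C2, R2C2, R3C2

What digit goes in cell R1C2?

1

16 in 2 cells must be {7,9}; 24 in 3 cells must be {7,8,9}.
The 8 across and the 24 down share only 7, so R1C1 = 7.
R1C2 = 8 − 7 = 1 completes the 8 across.
Given what's placed, R2C1 must be 9 to fit the 16 across and 24 down.
R2C2 = 16 − 9 = 7 completes the 16 across.
R3C1 = 24 − 16 = 8 completes the 24 down.
R3C2 = 12 − 8 = 4 completes the 12 across.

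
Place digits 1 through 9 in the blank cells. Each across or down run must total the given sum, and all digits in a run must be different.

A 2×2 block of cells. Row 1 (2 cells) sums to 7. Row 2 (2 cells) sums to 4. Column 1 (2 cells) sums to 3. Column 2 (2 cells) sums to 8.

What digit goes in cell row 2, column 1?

4 in 2 cells must be {1,3}; 3 in 2 cells must be {1,2}.
The 4 across and the 3 down share only 1, so (2,1) = 1.
(2,2) = 4 − 1 = 3 completes the 4 across.
(1,1) = 3 − 1 = 2 completes the 3 down.
(1,2) = 7 − 2 = 5 completes the 7 across.

1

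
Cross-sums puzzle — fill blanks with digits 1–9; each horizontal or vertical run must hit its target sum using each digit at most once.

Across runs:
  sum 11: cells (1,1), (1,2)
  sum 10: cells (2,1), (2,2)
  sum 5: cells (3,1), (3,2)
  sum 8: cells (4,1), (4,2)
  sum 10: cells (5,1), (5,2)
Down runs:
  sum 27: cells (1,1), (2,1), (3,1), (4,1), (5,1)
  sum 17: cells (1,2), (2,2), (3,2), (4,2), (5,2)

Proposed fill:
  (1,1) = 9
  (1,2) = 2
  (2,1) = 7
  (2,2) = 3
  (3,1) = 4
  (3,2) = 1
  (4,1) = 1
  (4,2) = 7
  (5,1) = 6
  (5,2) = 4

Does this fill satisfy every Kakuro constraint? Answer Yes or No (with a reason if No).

Across: 9+2=11; 7+3=10; 4+1=5; 1+7=8; 6+4=10. Down: 9+7+4+1+6=27; 2+3+1+7+4=17. No digit repeats within any run.

Yes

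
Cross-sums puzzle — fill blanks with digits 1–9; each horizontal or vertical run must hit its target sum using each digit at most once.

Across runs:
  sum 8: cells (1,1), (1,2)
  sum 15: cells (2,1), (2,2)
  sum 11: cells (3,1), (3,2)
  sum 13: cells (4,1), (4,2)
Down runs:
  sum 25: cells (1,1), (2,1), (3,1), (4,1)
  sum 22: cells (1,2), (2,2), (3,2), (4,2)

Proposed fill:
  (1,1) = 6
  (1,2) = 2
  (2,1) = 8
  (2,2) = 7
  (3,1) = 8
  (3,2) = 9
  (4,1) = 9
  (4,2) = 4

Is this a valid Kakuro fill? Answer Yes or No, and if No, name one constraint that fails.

No — the across run (3,1)–(3,2) sums to 17, not 11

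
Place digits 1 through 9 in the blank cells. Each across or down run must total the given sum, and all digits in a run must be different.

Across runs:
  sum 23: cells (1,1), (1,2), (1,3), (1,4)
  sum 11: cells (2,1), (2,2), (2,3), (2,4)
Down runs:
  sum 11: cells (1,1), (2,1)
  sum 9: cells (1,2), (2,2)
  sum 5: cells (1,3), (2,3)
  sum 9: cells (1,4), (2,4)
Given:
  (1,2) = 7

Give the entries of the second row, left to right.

5, 2, 3, 1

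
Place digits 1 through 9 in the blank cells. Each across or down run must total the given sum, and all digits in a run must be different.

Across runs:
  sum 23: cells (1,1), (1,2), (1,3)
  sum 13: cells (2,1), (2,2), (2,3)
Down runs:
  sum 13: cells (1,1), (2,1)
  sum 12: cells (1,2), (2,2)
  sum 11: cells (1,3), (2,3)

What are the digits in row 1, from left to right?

6 8 9

23 in 3 cells must be {6,8,9}.
Nothing is forced directly, so branch on (1,3), whose candidates are 6 or 8 or 9. If (1,3) = 6: that forces (2,3) = 5, (2,2) = 7, after which (1,2) would have to be in {8,9} for the 23 across but in {5} for the 12 down — contradiction. If (1,3) = 8: that forces (1,2) = 9, (2,2) = 3, after which (2,3) would have to be in {1,2,4,6,8,9} for the 13 across but in {3} for the 11 down — contradiction. So (1,3) = 9.
Given what's placed, (1,2) must be 8 to fit the 23 across and 12 down.
(2,2) = 12 − 8 = 4 completes the 12 down.
(2,3) = 11 − 9 = 2 completes the 11 down.
(1,1) = 23 − 17 = 6 completes the 23 across.
(2,1) = 13 − 6 = 7 completes the 13 across.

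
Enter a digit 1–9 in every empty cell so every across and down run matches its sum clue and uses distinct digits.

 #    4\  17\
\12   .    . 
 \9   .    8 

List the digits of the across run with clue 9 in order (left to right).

4 in 2 cells must be {1,3}; 17 in 2 cells must be {8,9}.
The 12 across and the 4 down share only 3, so R1C1 = 3.
R1C2 = 12 − 3 = 9 completes the 12 across.
R2C1 = 9 − 8 = 1 completes the 9 across.

1 8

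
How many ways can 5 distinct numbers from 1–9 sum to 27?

5 distinct digits from 1–9 sum between 15 and 35.

11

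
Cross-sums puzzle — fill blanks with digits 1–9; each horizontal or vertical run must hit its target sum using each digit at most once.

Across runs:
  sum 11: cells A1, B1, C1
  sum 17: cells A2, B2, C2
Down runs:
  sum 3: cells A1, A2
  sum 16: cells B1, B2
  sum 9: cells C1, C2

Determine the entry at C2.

6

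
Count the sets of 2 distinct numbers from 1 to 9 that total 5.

2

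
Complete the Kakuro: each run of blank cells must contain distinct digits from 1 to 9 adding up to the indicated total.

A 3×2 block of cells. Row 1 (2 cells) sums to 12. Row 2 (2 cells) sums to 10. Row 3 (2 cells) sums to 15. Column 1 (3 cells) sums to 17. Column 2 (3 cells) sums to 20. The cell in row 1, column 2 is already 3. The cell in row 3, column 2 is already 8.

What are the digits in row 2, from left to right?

1 9

(1,1) = 12 − 3 = 9 completes the 12 across.
(2,2) = 20 − 11 = 9 completes the 20 down.
(3,1) = 15 − 8 = 7 completes the 15 across.
(2,1) = 10 − 9 = 1 completes the 10 across.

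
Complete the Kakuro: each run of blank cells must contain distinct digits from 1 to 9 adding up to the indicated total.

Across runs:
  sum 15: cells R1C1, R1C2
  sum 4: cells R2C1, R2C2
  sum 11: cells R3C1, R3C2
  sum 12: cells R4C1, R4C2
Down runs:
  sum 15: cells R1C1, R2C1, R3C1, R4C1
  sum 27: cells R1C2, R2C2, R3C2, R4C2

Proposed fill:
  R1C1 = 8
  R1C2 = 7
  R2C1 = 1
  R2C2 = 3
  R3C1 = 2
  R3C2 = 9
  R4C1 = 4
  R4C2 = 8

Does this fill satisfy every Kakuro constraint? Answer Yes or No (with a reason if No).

Across: 8+7=15; 1+3=4; 2+9=11; 4+8=12. Down: 8+1+2+4=15; 7+3+9+8=27. No digit repeats within any run.

Yes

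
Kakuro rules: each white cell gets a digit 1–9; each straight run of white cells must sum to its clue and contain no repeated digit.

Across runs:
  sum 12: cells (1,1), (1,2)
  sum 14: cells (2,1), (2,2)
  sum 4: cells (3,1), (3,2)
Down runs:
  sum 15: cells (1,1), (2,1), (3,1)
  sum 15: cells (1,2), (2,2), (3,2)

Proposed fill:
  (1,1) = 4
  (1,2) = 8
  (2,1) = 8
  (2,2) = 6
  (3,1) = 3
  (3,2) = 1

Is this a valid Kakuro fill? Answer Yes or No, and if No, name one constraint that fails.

Across: 4+8=12; 8+6=14; 3+1=4. Down: 4+8+3=15; 8+6+1=15. No digit repeats within any run.

Yes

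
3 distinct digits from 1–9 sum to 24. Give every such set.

{7,8,9}

3 distinct digits from 1–9 sum between 6 and 24.
Only one set works: {7,8,9}.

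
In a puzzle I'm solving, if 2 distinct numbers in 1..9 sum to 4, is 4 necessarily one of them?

No

The only way to make 4 from 2 distinct digits is {1,3}, which does not contain 4.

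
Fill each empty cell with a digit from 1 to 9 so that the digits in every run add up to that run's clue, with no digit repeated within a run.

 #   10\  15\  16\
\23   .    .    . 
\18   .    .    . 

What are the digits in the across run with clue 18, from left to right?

2 9 7

23 in 3 cells must be {6,8,9}; 16 in 2 cells must be {7,9}.
The 23 across and the 16 down share only 9, so R1C3 = 9.
R2C3 = 16 − 9 = 7 completes the 16 down.
Nothing is forced directly, so branch on R1C1, whose candidates are 6 or 8. If R1C1 = 6: that forces R1C2 = 8, after which R2C1 would have to be in {2,3,5,6,8,9} for the 18 across but in {4} for the 10 down — contradiction. So R1C1 = 8.
R1C2 = 23 − 17 = 6 completes the 23 across.
R2C1 = 10 − 8 = 2 completes the 10 down.
R2C2 = 18 − 9 = 9 completes the 18 across.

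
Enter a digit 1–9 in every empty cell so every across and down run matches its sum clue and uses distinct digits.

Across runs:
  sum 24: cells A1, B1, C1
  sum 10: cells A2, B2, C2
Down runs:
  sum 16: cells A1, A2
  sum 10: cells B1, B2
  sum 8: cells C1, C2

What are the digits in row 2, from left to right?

7 2 1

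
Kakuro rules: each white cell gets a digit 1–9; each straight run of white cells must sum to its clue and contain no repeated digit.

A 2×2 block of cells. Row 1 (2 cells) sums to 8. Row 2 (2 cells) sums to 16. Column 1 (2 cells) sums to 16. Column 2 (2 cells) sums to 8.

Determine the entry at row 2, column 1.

16 in 2 cells must be {7,9}.
The 8 across and the 16 down share only 7, so (1,1) = 7.
(1,2) = 8 − 7 = 1 completes the 8 across.
(2,1) = 16 − 7 = 9 completes the 16 down.
(2,2) = 16 − 9 = 7 completes the 16 across.

9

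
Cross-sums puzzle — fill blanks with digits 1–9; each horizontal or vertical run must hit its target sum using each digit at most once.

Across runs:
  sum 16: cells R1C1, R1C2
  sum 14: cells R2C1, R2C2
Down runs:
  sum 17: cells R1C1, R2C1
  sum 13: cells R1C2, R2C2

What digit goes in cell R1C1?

9

16 in 2 cells must be {7,9}; 17 in 2 cells must be {8,9}.
The 16 across and the 17 down share only 9, so R1C1 = 9.
R1C2 = 16 − 9 = 7 completes the 16 across.
R2C1 = 17 − 9 = 8 completes the 17 down.
R2C2 = 14 − 8 = 6 completes the 14 across.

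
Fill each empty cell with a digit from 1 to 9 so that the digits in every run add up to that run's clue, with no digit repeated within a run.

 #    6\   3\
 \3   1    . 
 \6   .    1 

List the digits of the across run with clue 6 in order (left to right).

5, 1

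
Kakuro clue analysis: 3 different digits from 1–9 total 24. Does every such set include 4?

The only way to make 24 from 3 distinct digits is {7,8,9}, which does not contain 4.

No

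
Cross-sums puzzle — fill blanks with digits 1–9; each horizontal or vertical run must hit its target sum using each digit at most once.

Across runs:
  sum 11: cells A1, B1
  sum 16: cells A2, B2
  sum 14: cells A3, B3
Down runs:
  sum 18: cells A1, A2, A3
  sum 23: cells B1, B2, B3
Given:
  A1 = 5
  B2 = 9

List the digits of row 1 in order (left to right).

5 6

16 in 2 cells must be {7,9}; 23 in 3 cells must be {6,8,9}.
B1 = 11 − 5 = 6 completes the 11 across.
A2 = 16 − 9 = 7 completes the 16 across.
A3 = 18 − 12 = 6 completes the 18 down.
B3 = 14 − 6 = 8 completes the 14 across.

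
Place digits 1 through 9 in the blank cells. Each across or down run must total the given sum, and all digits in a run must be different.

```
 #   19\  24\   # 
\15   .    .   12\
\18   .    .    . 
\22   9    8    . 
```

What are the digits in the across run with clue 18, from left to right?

2 9 7

24 in 3 cells must be {7,8,9}.
R3C3 = 22 − 17 = 5 completes the 22 across.
R2C3 = 12 − 5 = 7 completes the 12 down.
R2C2 = 9: the only remaining digit allowed by both the 18 across and the 24 down.
R1C2 = 24 − 17 = 7 completes the 24 down.
R2C1 = 18 − 16 = 2 completes the 18 across.
R1C1 = 15 − 7 = 8 completes the 15 across.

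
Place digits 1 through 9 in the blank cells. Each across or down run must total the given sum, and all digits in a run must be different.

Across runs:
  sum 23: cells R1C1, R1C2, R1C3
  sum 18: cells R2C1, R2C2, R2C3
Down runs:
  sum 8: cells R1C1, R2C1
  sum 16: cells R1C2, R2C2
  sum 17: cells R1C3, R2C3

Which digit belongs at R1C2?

9

23 in 3 cells must be {6,8,9}; 16 in 2 cells must be {7,9}; 17 in 2 cells must be {8,9}.
The 23 across and the 8 down share only 6, so R1C1 = 6.
Given what's placed, R1C2 must be 9 to fit the 23 across and 16 down.
R1C3 = 23 − 15 = 8 completes the 23 across.
R2C1 = 8 − 6 = 2 completes the 8 down.
R2C2 = 16 − 9 = 7 completes the 16 down.
R2C3 = 18 − 9 = 9 completes the 18 across.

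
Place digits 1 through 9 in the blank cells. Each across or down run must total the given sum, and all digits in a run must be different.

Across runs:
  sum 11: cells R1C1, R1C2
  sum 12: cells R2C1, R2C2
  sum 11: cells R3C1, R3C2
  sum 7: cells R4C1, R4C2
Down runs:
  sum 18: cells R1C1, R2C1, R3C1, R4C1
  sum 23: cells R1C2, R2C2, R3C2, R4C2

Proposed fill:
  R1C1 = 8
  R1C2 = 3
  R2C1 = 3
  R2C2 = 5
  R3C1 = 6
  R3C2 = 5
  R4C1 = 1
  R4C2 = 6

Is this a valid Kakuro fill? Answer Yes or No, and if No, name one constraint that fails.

No — the down run R1C2–R4C2 sums to 19, not 23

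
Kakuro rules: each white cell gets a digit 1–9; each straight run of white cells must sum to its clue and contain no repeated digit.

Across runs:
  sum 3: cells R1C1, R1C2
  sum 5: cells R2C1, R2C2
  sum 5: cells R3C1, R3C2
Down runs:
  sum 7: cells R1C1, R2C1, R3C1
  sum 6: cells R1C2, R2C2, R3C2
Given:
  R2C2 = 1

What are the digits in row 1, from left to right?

3 in 2 cells must be {1,2}; 7 in 3 cells must be {1,2,4}; 6 in 3 cells must be {1,2,3}.
R1C2 = 2: the only remaining digit allowed by both the 3 across and the 6 down.
R2C1 = 5 − 1 = 4 completes the 5 across.
R3C2 = 6 − 3 = 3 completes the 6 down.
R1C1 = 3 − 2 = 1 completes the 3 across.
R3C1 = 5 − 3 = 2 completes the 5 across.

1 2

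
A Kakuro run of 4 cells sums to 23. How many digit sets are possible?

4 distinct digits from 1–9 sum between 10 and 30.

9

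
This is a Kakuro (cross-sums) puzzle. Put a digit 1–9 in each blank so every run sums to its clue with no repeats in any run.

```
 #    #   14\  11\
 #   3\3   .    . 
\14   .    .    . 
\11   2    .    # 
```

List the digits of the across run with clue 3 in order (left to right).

3 in 2 cells must be {1,2}.
R1C3 = 2: only digit in both the 3-across and 11-down candidate sets.
R2C1 = 3 − 2 = 1 completes the 3 down.
R2C3 = 11 − 2 = 9 completes the 11 down.
R3C2 = 11 − 2 = 9 completes the 11 across.
R1C2 = 3 − 2 = 1 completes the 3 across.
R2C2 = 14 − 10 = 4 completes the 14 across.

1 2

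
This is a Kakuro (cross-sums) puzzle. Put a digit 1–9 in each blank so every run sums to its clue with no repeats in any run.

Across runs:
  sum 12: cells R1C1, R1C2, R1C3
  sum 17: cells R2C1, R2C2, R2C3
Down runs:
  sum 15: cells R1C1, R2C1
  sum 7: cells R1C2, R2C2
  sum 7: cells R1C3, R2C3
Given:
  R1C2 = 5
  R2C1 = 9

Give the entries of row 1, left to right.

R1C1 = 15 − 9 = 6 completes the 15 down.
R1C3 = 12 − 11 = 1 completes the 12 across.
R2C2 = 7 − 5 = 2 completes the 7 down.
R2C3 = 17 − 11 = 6 completes the 17 across.

6 5 1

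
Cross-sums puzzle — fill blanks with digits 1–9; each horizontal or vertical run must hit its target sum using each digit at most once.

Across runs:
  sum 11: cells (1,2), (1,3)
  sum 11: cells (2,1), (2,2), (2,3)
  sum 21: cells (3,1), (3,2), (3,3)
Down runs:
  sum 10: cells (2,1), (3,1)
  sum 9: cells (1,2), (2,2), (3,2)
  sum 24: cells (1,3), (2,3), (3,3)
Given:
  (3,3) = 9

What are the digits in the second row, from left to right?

24 in 3 cells must be {7,8,9}.
No cell is forced outright now. (1,3) can only be 7 or 8 (the digits allowed by both its 11 across and its 24 down). If (1,3) = 7: that forces (1,2) = 4, (2,3) = 8, after which (3,2) would have to be in {4,5,7,8} for the 21 across but in {2,3} for the 9 down — contradiction. So (1,3) = 8.
(1,2) = 11 − 8 = 3 completes the 11 across.
(2,3) = 24 − 17 = 7 completes the 24 down.
Given what's placed, (2,2) must be 1 to fit the 11 across and 9 down.
(3,2) = 9 − 4 = 5 completes the 9 down.
(2,1) = 11 − 8 = 3 completes the 11 across.
(3,1) = 21 − 14 = 7 completes the 21 across.

3 1 7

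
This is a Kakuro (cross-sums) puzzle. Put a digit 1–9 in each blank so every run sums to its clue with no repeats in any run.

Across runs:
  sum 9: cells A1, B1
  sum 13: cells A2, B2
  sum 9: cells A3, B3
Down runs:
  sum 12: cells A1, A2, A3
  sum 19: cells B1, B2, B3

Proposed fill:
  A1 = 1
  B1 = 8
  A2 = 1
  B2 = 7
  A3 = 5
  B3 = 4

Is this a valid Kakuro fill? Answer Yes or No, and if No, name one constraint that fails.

No — the across run A2–B2 sums to 8, not 13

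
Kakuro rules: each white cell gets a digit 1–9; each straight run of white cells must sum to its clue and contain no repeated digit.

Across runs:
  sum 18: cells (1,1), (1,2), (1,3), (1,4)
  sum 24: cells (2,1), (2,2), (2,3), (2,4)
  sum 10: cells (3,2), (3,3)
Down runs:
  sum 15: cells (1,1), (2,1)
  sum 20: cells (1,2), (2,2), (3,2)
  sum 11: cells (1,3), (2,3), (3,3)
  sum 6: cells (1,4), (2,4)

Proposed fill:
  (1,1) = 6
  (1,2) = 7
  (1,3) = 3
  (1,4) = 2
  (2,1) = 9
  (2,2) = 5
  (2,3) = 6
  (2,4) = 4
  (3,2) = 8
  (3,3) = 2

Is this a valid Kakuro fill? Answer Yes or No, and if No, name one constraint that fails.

Across: 6+7+3+2=18; 9+5+6+4=24; 8+2=10. Down: 6+9=15; 7+5+8=20; 3+6+2=11; 2+4=6. No digit repeats within any run.

Yes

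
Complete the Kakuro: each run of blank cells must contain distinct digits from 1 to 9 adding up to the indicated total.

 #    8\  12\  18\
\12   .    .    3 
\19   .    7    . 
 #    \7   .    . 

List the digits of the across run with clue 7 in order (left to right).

Given what's placed, R2C1 must be 3 to fit the 19 across and 8 down.
R2C3 = 19 − 10 = 9 completes the 19 across.
R3C3 = 18 − 12 = 6 completes the 18 down.
R1C1 = 8 − 3 = 5 completes the 8 down.
R1C2 = 12 − 8 = 4 completes the 12 across.
R3C2 = 7 − 6 = 1 completes the 7 across.

1, 6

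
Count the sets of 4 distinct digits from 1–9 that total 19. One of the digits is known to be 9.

4 distinct digits from 1–9 sum between 10 and 30.
Keeping only sets containing 9.
Enumerating: {1,2,7,9}, {1,3,6,9}, {1,4,5,9}, {2,3,5,9}.

4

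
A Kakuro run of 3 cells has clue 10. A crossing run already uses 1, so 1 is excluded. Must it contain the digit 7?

The only way to make 10 from 3 distinct digits under that restriction is {2,3,5}, which does not contain 7.

No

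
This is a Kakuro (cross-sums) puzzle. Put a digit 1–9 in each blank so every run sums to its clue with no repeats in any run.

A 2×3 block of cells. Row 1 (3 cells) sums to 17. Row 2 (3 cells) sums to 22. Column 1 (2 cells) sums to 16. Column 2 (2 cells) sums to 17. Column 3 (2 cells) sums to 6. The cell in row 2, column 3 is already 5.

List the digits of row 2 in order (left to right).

16 in 2 cells must be {7,9}; 17 in 2 cells must be {8,9}.
(1,3) = 6 − 5 = 1 completes the 6 down.
(2,1) = 9: the only remaining digit allowed by both the 22 across and the 16 down.
(2,2) = 22 − 14 = 8 completes the 22 across.
(1,1) = 16 − 9 = 7 completes the 16 down.
(1,2) = 17 − 8 = 9 completes the 17 across.

9, 8, 5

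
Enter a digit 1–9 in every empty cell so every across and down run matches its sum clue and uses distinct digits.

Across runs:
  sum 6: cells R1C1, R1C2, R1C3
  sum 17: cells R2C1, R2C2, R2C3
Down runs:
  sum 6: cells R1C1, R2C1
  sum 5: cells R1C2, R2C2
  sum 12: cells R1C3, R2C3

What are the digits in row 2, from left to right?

6 in 3 cells must be {1,2,3}.
The 6 across and the 12 down share only 3, so R1C3 = 3.
R2C3 = 12 − 3 = 9 completes the 12 down.
Nothing is forced directly, so branch on R1C1, whose candidates are 1 or 2. If R1C1 = 2: that forces R1C2 = 1, after which R2C1 would have to be in {1,2,3,5,6,7} for the 17 across but in {4} for the 6 down — contradiction. So R1C1 = 1.
R1C2 = 6 − 4 = 2 completes the 6 across.
R2C1 = 6 − 1 = 5 completes the 6 down.
R2C2 = 17 − 14 = 3 completes the 17 across.

5 3 9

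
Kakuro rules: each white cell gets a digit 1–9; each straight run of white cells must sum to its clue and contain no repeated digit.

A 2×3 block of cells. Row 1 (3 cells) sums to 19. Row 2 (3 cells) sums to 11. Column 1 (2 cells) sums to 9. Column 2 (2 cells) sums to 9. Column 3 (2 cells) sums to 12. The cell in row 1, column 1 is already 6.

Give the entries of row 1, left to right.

6, 8, 5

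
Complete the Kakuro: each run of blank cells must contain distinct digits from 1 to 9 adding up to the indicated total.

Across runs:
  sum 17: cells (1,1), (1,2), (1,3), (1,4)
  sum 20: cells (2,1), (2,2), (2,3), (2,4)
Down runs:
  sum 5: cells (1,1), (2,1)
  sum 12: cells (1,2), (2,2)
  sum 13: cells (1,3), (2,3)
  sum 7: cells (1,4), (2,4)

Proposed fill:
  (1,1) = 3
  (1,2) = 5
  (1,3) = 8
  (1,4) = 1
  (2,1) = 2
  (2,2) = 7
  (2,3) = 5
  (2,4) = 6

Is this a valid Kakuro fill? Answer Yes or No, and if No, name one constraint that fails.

Across: 3+5+8+1=17; 2+7+5+6=20. Down: 3+2=5; 5+7=12; 8+5=13; 1+6=7. No digit repeats within any run.

Yes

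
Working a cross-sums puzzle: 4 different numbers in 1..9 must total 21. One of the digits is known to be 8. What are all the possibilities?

4 distinct digits from 1–9 sum between 10 and 30.
Keeping only sets containing 8.

{1,3,8,9}; {1,5,7,8}; {2,4,7,8}; {2,5,6,8}; {3,4,6,8}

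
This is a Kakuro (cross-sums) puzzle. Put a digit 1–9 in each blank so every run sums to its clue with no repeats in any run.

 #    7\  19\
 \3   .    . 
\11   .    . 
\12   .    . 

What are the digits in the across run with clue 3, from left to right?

1, 2

3 in 2 cells must be {1,2}; 7 in 3 cells must be {1,2,4}.
The 3 across and the 19 down share only 2, so R1C2 = 2.
The 12 across and the 7 down share only 4, so R3C1 = 4.
R3C2 = 12 − 4 = 8 completes the 12 across.
R1C1 = 3 − 2 = 1 completes the 3 across.
R2C1 = 7 − 5 = 2 completes the 7 down.
R2C2 = 11 − 2 = 9 completes the 11 across.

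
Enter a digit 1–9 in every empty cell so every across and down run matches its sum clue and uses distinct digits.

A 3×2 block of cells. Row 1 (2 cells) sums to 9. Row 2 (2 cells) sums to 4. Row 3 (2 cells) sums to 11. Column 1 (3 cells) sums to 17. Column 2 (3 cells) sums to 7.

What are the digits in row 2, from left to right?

4 in 2 cells must be {1,3}; 7 in 3 cells must be {1,2,4}.
The 4 across and the 7 down share only 1, so (2,2) = 1.
(2,1) = 4 − 1 = 3 completes the 4 across.
Nothing is forced directly, so branch on (1,2), whose candidates are 2 or 4. If (1,2) = 2: then (1,1) would have to be in {7} for the 9 across but in {5,6,8,9} for the 17 down — contradiction. So (1,2) = 4.
(1,1) = 9 − 4 = 5 completes the 9 across.
(3,1) = 17 − 8 = 9 completes the 17 down.
(3,2) = 11 − 9 = 2 completes the 11 across.

3 1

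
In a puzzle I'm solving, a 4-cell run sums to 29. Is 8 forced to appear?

The only way to make 29 from 4 distinct digits is {5,7,8,9}, which contains 8.

Yes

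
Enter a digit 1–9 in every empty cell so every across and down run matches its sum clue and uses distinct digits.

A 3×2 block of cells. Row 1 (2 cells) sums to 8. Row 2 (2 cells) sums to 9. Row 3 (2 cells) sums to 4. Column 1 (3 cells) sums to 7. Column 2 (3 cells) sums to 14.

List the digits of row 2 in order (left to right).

4, 5

4 in 2 cells must be {1,3}; 7 in 3 cells must be {1,2,4}.
The 4 across and the 7 down share only 1, so (3,1) = 1.
(3,2) = 4 − 1 = 3 completes the 4 across.
Given what's placed, (1,1) must be 2 to fit the 8 across and 7 down.
(1,2) = 8 − 2 = 6 completes the 8 across.
(2,1) = 7 − 3 = 4 completes the 7 down.
(2,2) = 9 − 4 = 5 completes the 9 across.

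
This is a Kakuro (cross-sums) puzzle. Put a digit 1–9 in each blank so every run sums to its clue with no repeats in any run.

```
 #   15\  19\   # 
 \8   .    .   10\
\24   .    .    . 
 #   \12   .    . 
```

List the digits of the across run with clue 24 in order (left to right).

24 in 3 cells must be {7,8,9}.
Nothing is forced directly, so branch on R1C1, whose candidates are 6 or 7. If R1C1 = 7: then R1C2 would have to be in {1} for the 8 across but in {2,3,4,5,6,7,8,9} for the 19 down — contradiction. So R1C1 = 6.
R1C2 = 8 − 6 = 2 completes the 8 across.
R2C1 = 15 − 6 = 9 completes the 15 down.
R2C2 = 8: the only remaining digit allowed by both the 24 across and the 19 down.
R2C3 = 24 − 17 = 7 completes the 24 across.
R3C2 = 19 − 10 = 9 completes the 19 down.
R3C3 = 12 − 9 = 3 completes the 12 across.

9, 8, 7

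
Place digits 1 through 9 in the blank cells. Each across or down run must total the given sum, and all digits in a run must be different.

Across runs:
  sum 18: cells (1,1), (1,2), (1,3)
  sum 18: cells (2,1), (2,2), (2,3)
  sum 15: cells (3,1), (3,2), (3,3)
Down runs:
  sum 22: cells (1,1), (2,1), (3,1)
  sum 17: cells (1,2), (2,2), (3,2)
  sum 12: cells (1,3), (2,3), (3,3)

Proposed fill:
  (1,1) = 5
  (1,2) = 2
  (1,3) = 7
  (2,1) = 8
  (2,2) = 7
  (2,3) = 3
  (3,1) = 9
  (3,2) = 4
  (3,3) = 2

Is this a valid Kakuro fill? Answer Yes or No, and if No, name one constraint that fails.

No — the across run (1,1)–(1,3) sums to 14, not 18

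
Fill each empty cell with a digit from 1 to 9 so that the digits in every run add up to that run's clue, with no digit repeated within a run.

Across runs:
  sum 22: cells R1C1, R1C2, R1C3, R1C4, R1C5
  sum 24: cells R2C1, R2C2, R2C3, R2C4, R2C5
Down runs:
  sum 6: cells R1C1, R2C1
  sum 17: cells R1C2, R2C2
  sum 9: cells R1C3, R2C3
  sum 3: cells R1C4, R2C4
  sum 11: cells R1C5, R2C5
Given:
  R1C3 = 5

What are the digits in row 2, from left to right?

17 in 2 cells must be {8,9}; 3 in 2 cells must be {1,2}.
R2C3 = 9 − 5 = 4 completes the 9 down.
Nothing is forced directly, so branch on R1C2, whose candidates are 8 or 9. If R1C2 = 9: that forces R1C4 = 1, R2C2 = 8, R2C4 = 2, R1C1 = 4, R1C5 = 3, after which R2C1 would have to be in {1,3,7,9} for the 24 across but in {2} for the 6 down — contradiction. So R1C2 = 8.
R2C2 = 17 − 8 = 9 completes the 17 down.
Nothing is forced directly, so branch on R2C1, whose candidates are 1 or 2. If R2C1 = 1: then R1C1 would have to be in {1,2,3,4,6} for the 22 across but in {5} for the 6 down — contradiction. So R2C1 = 2.
R1C1 = 6 − 2 = 4 completes the 6 down.
Given what's placed, R1C4 must be 2 to fit the 22 across and 3 down.
R1C5 = 22 − 19 = 3 completes the 22 across.
R2C4 = 3 − 2 = 1 completes the 3 down.
R2C5 = 24 − 16 = 8 completes the 24 across.

2 9 4 1 8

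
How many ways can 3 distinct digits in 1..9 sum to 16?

3 distinct digits from 1–9 sum between 6 and 24.

8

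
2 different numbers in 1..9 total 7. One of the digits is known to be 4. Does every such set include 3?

Yes

The only way to make 7 from 2 distinct digits under that restriction is {3,4}, which contains 3.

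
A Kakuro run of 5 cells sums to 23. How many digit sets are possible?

5 distinct digits from 1–9 sum between 15 and 35.

11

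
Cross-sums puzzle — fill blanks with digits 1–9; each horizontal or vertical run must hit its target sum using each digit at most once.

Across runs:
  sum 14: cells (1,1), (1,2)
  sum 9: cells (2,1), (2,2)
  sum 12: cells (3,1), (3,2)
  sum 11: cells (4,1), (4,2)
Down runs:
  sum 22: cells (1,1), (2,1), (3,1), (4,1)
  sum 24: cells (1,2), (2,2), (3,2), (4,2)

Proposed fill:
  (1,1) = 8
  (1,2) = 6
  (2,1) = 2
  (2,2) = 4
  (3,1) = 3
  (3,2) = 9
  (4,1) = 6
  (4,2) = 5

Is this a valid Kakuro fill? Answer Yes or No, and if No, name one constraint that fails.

No — the down run (1,1)–(4,1) sums to 19, not 22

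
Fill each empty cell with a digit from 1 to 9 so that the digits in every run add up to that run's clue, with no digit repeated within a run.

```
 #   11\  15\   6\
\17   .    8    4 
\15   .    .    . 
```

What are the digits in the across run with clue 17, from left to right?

5, 8, 4

R1C1 = 17 − 12 = 5 completes the 17 across.
R2C1 = 11 − 5 = 6 completes the 11 down.
R2C2 = 15 − 8 = 7 completes the 15 down.
R2C3 = 15 − 13 = 2 completes the 15 across.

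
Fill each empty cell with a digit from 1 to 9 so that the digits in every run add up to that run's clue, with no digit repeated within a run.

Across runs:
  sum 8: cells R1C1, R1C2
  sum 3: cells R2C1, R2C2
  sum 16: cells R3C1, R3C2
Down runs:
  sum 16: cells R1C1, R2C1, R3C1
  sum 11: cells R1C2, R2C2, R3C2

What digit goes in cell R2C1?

3 in 2 cells must be {1,2}; 16 in 2 cells must be {7,9}.
The 16 across and the 11 down share only 7, so R3C2 = 7.
Given what's placed, R2C2 must be 1 to fit the 3 across and 11 down.
R3C1 = 16 − 7 = 9 completes the 16 across.
R1C2 = 11 − 8 = 3 completes the 11 down.
R2C1 = 3 − 1 = 2 completes the 3 across.
R1C1 = 8 − 3 = 5 completes the 8 across.

2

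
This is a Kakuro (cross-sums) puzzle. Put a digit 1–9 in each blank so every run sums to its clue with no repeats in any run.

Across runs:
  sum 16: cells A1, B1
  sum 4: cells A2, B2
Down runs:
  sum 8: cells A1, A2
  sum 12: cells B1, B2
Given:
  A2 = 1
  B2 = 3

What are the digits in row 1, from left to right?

7, 9

16 in 2 cells must be {7,9}; 4 in 2 cells must be {1,3}.
A1 = 8 − 1 = 7 completes the 8 down.
B1 = 16 − 7 = 9 completes the 16 across.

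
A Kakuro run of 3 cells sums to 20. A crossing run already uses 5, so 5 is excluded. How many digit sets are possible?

2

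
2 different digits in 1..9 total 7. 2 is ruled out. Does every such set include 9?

Counterexample: {1,6} sums to 7 under that restriction without using 9.

No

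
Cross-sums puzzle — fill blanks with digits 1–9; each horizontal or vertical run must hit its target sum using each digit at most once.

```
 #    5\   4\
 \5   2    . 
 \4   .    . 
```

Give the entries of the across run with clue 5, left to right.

2, 3

4 in 2 cells must be {1,3}.
R1C2 = 5 − 2 = 3 completes the 5 across.
R2C1 = 5 − 2 = 3 completes the 5 down.
R2C2 = 4 − 3 = 1 completes the 4 across.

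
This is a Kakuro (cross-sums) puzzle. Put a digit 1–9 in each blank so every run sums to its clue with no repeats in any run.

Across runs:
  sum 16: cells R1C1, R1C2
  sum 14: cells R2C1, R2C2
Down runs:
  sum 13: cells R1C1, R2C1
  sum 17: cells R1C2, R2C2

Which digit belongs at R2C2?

8

16 in 2 cells must be {7,9}; 17 in 2 cells must be {8,9}.
The 16 across and the 17 down share only 9, so R1C2 = 9.
R2C2 = 17 − 9 = 8 completes the 17 down.
R1C1 = 16 − 9 = 7 completes the 16 across.
R2C1 = 14 − 8 = 6 completes the 14 across.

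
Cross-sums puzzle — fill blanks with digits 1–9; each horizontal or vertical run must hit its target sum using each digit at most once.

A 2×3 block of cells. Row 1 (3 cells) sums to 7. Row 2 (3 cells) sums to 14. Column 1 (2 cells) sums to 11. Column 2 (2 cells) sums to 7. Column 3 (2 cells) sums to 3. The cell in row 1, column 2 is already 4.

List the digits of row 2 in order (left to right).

9 3 2

7 in 3 cells must be {1,2,4}; 3 in 2 cells must be {1,2}.
Given what's placed, (1,1) must be 2 to fit the 7 across and 11 down.
(1,3) = 7 − 6 = 1 completes the 7 across.
(2,1) = 11 − 2 = 9 completes the 11 down.
(2,2) = 7 − 4 = 3 completes the 7 down.
(2,3) = 14 − 12 = 2 completes the 14 across.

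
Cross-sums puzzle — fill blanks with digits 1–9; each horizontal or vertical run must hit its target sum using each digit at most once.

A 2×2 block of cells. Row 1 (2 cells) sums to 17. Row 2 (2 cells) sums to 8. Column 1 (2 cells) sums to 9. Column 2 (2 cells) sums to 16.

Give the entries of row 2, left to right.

17 in 2 cells must be {8,9}; 16 in 2 cells must be {7,9}.
The 17 across and the 9 down share only 8, so (1,1) = 8.
(1,2) = 17 − 8 = 9 completes the 17 across.
(2,1) = 9 − 8 = 1 completes the 9 down.
(2,2) = 8 − 1 = 7 completes the 8 across.

1 7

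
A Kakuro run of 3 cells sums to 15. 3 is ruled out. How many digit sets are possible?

6

3 distinct digits from 1–9 sum between 6 and 24.
Dropping sets that contain 3.
Enumerating: {1,5,9}, {1,6,8}, {2,4,9}, {2,5,8}, {2,6,7}, {4,5,6}.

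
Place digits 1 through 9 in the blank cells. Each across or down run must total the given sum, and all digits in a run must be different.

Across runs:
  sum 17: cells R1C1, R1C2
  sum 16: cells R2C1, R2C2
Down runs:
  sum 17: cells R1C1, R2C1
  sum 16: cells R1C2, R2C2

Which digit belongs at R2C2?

17 in 2 cells must be {8,9}; 16 in 2 cells must be {7,9}.
The 17 across and the 16 down share only 9, so R1C2 = 9.
The 16 across and the 17 down share only 9, so R2C1 = 9.
R2C2 = 16 − 9 = 7 completes the 16 across.
R1C1 = 17 − 9 = 8 completes the 17 across.

7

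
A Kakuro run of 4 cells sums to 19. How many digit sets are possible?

4 distinct digits from 1–9 sum between 10 and 30.

11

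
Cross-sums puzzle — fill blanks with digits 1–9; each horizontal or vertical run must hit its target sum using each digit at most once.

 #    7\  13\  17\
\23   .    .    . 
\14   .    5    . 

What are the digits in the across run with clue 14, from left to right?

1 5 8

23 in 3 cells must be {6,8,9}; 17 in 2 cells must be {8,9}.
The 23 across and the 7 down share only 6, so R1C1 = 6.
R1C2 = 13 − 5 = 8 completes the 13 down.
R1C3 = 23 − 14 = 9 completes the 23 across.
R2C1 = 7 − 6 = 1 completes the 7 down.
R2C3 = 14 − 6 = 8 completes the 14 across.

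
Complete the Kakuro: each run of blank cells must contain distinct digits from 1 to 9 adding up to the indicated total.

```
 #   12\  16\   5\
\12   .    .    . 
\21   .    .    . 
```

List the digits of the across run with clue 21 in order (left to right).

16 in 2 cells must be {7,9}.
The 21 across and the 5 down share only 4, so R2C3 = 4.
R1C3 = 5 − 4 = 1 completes the 5 down.
Given what's placed, R2C2 must be 9 to fit the 21 across and 16 down.
R1C2 = 16 − 9 = 7 completes the 16 down.
R2C1 = 21 − 13 = 8 completes the 21 across.
R1C1 = 12 − 8 = 4 completes the 12 across.

8 9 4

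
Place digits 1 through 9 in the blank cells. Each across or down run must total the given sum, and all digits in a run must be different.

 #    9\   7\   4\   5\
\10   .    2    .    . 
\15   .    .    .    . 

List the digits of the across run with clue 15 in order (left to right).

6, 5, 3, 1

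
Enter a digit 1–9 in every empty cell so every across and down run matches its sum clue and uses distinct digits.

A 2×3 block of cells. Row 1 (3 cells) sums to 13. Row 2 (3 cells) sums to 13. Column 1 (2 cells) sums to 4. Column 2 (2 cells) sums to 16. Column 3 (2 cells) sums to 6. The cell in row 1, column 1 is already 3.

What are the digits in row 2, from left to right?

1 7 5

4 in 2 cells must be {1,3}; 16 in 2 cells must be {7,9}.
(1,2) = 9: the only remaining digit allowed by both the 13 across and the 16 down.
(1,3) = 13 − 12 = 1 completes the 13 across.
(2,1) = 4 − 3 = 1 completes the 4 down.
(2,2) = 16 − 9 = 7 completes the 16 down.
(2,3) = 13 − 8 = 5 completes the 13 across.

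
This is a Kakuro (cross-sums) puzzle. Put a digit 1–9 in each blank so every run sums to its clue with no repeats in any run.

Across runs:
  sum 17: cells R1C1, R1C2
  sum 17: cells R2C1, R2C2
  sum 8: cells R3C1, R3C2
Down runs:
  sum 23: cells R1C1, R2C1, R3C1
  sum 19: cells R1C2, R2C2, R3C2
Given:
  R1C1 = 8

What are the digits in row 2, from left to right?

9 8

17 in 2 cells must be {8,9}; 23 in 3 cells must be {6,8,9}.
R1C2 = 17 − 8 = 9 completes the 17 across.
R2C1 = 9: the only remaining digit allowed by both the 17 across and the 23 down.
R2C2 = 17 − 9 = 8 completes the 17 across.
R3C1 = 23 − 17 = 6 completes the 23 down.
R3C2 = 8 − 6 = 2 completes the 8 across.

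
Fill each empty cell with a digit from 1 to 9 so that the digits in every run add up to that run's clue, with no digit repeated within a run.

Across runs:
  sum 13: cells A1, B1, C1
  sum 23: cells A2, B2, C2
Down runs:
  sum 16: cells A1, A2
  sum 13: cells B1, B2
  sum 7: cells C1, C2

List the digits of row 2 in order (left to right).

23 in 3 cells must be {6,8,9}; 16 in 2 cells must be {7,9}.
The 23 across and the 16 down share only 9, so A2 = 9.
Given what's placed, C2 must be 6 to fit the 23 across and 7 down.
A1 = 16 − 9 = 7 completes the 16 down.
C1 = 7 − 6 = 1 completes the 7 down.
B2 = 23 − 15 = 8 completes the 23 across.
B1 = 13 − 8 = 5 completes the 13 across.

9, 8, 6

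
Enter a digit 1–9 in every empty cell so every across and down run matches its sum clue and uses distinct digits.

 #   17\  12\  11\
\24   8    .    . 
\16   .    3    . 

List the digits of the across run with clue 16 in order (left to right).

9, 3, 4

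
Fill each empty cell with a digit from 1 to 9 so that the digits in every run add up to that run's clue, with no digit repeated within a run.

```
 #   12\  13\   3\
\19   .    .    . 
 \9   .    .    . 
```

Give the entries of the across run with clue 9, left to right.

3 in 2 cells must be {1,2}.
The 19 across and the 3 down share only 2, so R1C3 = 2.
R2C3 = 3 − 2 = 1 completes the 3 down.
Nothing is forced directly, so branch on R2C1, whose candidates are 3 or 5. If R2C1 = 5: then R1C1 would have to be in {8,9} for the 19 across but in {7} for the 12 down — contradiction. So R2C1 = 3.
R1C1 = 12 − 3 = 9 completes the 12 down.
R1C2 = 19 − 11 = 8 completes the 19 across.
R2C2 = 9 − 4 = 5 completes the 9 across.

3, 5, 1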